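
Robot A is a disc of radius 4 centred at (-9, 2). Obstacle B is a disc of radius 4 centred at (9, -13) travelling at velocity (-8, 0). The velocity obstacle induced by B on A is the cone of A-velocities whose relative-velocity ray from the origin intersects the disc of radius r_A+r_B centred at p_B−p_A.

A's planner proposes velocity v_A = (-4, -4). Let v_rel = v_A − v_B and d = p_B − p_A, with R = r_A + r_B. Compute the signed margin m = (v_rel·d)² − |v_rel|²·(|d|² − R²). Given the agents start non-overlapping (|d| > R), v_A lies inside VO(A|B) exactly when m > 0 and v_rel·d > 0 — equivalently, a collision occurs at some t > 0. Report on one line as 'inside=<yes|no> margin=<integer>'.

d = (18, -15),  |d|² = 549;  R = 4+4 = 8,  c = 549−8² = 485
v_rel = (4, -4),  |v_rel|² = 32;  v_rel·d = (4)·(18) + (-4)·(-15) = 132
32·t² − 264·t + 485 = 0  ⇒  m = 132² − 32·485 = 1904
m = 1904 > 0,  v_rel·d = 132 > 0  ⇒  inside

inside=yes margin=1904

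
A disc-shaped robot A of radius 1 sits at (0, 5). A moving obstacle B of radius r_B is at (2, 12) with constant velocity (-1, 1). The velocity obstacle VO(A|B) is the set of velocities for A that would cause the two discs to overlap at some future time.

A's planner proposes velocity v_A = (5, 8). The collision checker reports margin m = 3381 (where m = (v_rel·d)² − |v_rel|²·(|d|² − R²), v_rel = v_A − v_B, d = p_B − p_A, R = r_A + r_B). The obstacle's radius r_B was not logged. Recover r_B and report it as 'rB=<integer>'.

m = 3381
d = (2, 7);  v_rel = (6, 7),  |v_rel|² = 85
v_rel×d = (6)·(7) − (7)·(2) = 28
since m = R²·85 − 28²:  R² = (784 + 3381) / 85 = 49
R = √49 = 7  ⇒  r_B = 7 − 1 = 6

rB=6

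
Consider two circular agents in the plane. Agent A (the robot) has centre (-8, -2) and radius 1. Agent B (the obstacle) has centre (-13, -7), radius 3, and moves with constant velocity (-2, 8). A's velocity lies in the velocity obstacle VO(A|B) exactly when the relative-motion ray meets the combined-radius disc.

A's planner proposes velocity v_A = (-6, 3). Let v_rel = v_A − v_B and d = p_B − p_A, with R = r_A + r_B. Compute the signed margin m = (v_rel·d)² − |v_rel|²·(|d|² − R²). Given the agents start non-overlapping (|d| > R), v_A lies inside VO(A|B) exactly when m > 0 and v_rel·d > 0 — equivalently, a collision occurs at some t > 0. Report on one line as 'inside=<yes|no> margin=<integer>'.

d = (-5, -5),  |d|² = 50;  R = 1+3 = 4,  c = 50−4² = 34
v_rel = (-4, -5),  |v_rel|² = 41;  v_rel·d = (-4)·(-5) + (-5)·(-5) = 45
41·t² − 90·t + 34 = 0  ⇒  m = 45² − 41·34 = 631
m = 631 > 0,  v_rel·d = 45 > 0  ⇒  inside

inside=yes margin=631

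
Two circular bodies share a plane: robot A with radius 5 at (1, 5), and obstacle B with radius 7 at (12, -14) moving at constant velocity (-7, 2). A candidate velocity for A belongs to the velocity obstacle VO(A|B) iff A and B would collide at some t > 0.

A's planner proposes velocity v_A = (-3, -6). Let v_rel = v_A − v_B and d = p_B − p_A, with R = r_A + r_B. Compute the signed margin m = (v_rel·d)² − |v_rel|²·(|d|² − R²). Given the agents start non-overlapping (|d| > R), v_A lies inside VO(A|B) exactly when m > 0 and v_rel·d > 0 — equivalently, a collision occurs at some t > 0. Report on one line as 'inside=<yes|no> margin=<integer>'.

d = (11, -19),  |d|² = 482;  R = 5+7 = 12,  c = 482−12² = 338
v_rel = (4, -8),  |v_rel|² = 80;  v_rel·d = (4)·(11) + (-8)·(-19) = 196
80·t² − 392·t + 338 = 0  ⇒  m = 196² − 80·338 = 11376
m = 11376 > 0,  v_rel·d = 196 > 0  ⇒  inside

inside=yes margin=11376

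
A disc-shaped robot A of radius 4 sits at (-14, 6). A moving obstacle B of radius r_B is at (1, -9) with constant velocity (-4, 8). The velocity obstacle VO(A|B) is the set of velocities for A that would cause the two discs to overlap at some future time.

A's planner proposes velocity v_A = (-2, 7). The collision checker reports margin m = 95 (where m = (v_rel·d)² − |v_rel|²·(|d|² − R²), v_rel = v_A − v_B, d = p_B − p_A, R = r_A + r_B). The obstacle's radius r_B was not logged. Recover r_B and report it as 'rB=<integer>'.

m = 95
d = (15, -15);  v_rel = (2, -1),  |v_rel|² = 5
v_rel×d = (2)·(-15) − (-1)·(15) = -15
since m = R²·5 − (-15)²:  R² = (225 + 95) / 5 = 64
R = √64 = 8  ⇒  r_B = 8 − 4 = 4

rB=4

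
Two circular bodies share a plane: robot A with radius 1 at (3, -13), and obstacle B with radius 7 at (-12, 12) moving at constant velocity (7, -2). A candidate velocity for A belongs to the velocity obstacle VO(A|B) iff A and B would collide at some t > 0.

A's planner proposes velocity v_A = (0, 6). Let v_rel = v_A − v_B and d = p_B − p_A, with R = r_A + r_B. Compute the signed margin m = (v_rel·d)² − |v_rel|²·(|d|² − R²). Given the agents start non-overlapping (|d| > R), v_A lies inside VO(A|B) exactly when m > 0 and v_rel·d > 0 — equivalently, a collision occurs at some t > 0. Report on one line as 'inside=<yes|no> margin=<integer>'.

d = (-15, 25),  |d|² = 850;  R = 1+7 = 8,  c = 850−8² = 786
v_rel = (-7, 8),  |v_rel|² = 113;  v_rel·d = (-7)·(-15) + (8)·(25) = 305
113·t² − 610·t + 786 = 0  ⇒  m = 305² − 113·786 = 4207
m = 4207 > 0,  v_rel·d = 305 > 0  ⇒  inside

inside=yes margin=4207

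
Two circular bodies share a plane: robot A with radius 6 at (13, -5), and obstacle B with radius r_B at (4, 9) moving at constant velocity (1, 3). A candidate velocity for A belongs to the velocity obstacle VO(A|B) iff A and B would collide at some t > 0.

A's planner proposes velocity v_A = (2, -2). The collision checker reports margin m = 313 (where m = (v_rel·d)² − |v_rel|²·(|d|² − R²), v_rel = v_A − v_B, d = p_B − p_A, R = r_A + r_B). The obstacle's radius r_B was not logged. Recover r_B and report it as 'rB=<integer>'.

m = 313
d = (-9, 14);  v_rel = (1, -5),  |v_rel|² = 26
v_rel×d = (1)·(14) − (-5)·(-9) = -31
since m = R²·26 − (-31)²:  R² = (961 + 313) / 26 = 49
R = √49 = 7  ⇒  r_B = 7 − 6 = 1

rB=1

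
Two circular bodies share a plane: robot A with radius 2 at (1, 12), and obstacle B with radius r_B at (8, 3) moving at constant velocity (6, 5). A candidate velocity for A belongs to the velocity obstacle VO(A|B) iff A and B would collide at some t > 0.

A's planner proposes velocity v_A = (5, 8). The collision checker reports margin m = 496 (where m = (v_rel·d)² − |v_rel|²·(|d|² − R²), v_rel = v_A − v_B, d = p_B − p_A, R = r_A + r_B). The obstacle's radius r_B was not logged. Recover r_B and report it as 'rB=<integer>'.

m = 496
d = (7, -9);  v_rel = (-1, 3),  |v_rel|² = 10
v_rel×d = (-1)·(-9) − (3)·(7) = -12
since m = R²·10 − (-12)²:  R² = (144 + 496) / 10 = 64
R = √64 = 8  ⇒  r_B = 8 − 2 = 6

rB=6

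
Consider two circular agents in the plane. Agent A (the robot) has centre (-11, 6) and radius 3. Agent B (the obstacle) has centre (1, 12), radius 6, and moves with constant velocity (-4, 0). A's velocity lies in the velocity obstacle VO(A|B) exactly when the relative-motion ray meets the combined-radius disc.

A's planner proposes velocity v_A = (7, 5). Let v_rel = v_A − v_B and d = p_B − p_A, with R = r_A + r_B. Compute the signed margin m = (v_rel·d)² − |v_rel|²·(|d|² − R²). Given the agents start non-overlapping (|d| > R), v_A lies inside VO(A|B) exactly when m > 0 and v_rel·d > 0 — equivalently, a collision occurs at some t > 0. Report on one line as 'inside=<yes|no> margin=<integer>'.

d = (12, 6),  |d|² = 180;  R = 3+6 = 9,  c = 180−9² = 99
v_rel = (11, 5),  |v_rel|² = 146;  v_rel·d = (11)·(12) + (5)·(6) = 162
146·t² − 324·t + 99 = 0  ⇒  m = 162² − 146·99 = 11790
m = 11790 > 0,  v_rel·d = 162 > 0  ⇒  inside

inside=yes margin=11790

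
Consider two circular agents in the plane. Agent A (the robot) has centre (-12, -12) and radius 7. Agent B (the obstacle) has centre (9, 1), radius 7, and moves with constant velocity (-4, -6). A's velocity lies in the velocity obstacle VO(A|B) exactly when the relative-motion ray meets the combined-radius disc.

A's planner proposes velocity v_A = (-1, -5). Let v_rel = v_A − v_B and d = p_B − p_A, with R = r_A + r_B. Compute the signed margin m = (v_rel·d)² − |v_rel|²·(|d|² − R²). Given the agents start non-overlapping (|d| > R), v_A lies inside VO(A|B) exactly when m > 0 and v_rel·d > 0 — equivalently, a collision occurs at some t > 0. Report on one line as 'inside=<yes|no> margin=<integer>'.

d = (21, 13),  |d|² = 610;  R = 7+7 = 14,  c = 610−14² = 414
v_rel = (3, 1),  |v_rel|² = 10;  v_rel·d = (3)·(21) + (1)·(13) = 76
10·t² − 152·t + 414 = 0  ⇒  m = 76² − 10·414 = 1636
m = 1636 > 0,  v_rel·d = 76 > 0  ⇒  inside

inside=yes margin=1636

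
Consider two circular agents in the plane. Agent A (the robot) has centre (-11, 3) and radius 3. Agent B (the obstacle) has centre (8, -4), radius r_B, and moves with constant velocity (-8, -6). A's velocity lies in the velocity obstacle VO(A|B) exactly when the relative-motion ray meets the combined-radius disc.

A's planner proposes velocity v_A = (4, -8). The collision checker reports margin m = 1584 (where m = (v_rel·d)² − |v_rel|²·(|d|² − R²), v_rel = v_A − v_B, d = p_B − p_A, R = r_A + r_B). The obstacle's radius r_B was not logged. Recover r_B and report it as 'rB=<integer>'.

m = 1584
d = (19, -7);  v_rel = (12, -2),  |v_rel|² = 148
v_rel×d = (12)·(-7) − (-2)·(19) = -46
since m = R²·148 − (-46)²:  R² = (2116 + 1584) / 148 = 25
R = √25 = 5  ⇒  r_B = 5 − 3 = 2

rB=2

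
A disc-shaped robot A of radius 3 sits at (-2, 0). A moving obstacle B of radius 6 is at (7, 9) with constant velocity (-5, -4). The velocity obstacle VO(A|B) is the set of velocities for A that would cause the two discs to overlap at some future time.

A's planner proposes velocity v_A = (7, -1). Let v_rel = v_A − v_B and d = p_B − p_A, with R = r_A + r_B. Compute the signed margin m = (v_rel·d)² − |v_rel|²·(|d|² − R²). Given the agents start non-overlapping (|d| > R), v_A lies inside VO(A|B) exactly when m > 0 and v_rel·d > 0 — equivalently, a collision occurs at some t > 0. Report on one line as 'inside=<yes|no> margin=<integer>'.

d = (9, 9),  |d|² = 162;  R = 3+6 = 9,  c = 162−9² = 81
v_rel = (12, 3),  |v_rel|² = 153;  v_rel·d = (12)·(9) + (3)·(9) = 135
153·t² − 270·t + 81 = 0  ⇒  m = 135² − 153·81 = 5832
m = 5832 > 0,  v_rel·d = 135 > 0  ⇒  inside

inside=yes margin=5832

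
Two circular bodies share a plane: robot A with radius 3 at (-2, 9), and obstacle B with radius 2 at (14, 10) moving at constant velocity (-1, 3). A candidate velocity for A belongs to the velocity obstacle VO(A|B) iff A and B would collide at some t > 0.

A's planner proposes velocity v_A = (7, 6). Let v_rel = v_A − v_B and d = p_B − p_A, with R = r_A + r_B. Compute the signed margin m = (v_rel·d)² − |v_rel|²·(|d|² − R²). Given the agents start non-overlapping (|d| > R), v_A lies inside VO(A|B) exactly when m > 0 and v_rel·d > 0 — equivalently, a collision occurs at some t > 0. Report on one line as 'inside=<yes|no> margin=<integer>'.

d = (16, 1),  |d|² = 257;  R = 3+2 = 5,  c = 257−5² = 232
v_rel = (8, 3),  |v_rel|² = 73;  v_rel·d = (8)·(16) + (3)·(1) = 131
73·t² − 262·t + 232 = 0  ⇒  m = 131² − 73·232 = 225
m = 225 > 0,  v_rel·d = 131 > 0  ⇒  inside

inside=yes margin=225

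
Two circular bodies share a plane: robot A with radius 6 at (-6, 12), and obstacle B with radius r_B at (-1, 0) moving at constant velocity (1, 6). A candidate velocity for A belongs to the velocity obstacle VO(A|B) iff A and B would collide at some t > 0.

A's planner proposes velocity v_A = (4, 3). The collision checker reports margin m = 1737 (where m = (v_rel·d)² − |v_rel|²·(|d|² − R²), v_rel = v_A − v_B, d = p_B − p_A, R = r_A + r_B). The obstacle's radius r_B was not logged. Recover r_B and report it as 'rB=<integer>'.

m = 1737
d = (5, -12);  v_rel = (3, -3),  |v_rel|² = 18
v_rel×d = (3)·(-12) − (-3)·(5) = -21
since m = R²·18 − (-21)²:  R² = (441 + 1737) / 18 = 121
R = √121 = 11  ⇒  r_B = 11 − 6 = 5

rB=5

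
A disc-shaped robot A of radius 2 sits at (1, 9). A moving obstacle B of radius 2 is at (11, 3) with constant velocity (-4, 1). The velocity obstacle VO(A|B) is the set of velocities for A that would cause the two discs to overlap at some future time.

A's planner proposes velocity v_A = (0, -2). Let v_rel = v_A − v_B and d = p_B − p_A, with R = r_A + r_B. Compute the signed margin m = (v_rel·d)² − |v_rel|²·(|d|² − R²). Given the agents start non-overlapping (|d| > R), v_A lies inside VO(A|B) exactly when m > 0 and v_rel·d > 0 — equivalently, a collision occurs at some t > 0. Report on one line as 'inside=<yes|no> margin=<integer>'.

d = (10, -6),  |d|² = 136;  R = 2+2 = 4,  c = 136−4² = 120
v_rel = (4, -3),  |v_rel|² = 25;  v_rel·d = (4)·(10) + (-3)·(-6) = 58
25·t² − 116·t + 120 = 0  ⇒  m = 58² − 25·120 = 364
m = 364 > 0,  v_rel·d = 58 > 0  ⇒  inside

inside=yes margin=364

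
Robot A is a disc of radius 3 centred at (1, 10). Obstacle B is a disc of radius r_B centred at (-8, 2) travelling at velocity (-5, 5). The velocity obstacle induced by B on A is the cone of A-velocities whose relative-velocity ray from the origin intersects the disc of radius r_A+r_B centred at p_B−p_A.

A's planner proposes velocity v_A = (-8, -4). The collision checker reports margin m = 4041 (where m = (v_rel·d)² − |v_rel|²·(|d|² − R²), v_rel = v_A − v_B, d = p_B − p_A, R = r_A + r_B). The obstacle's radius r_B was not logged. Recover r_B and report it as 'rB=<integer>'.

m = 4041
d = (-9, -8);  v_rel = (-3, -9),  |v_rel|² = 90
v_rel×d = (-3)·(-8) − (-9)·(-9) = -57
since m = R²·90 − (-57)²:  R² = (3249 + 4041) / 90 = 81
R = √81 = 9  ⇒  r_B = 9 − 3 = 6

rB=6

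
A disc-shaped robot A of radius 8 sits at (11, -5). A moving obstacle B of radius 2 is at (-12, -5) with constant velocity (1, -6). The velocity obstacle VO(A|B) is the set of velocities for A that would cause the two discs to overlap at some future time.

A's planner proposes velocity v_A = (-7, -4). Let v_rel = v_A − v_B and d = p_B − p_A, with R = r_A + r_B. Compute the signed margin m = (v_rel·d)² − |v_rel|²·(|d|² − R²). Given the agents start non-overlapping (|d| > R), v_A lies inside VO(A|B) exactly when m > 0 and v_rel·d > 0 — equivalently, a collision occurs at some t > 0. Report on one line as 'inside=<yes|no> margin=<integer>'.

d = (-23, 0),  |d|² = 529;  R = 8+2 = 10,  c = 529−10² = 429
v_rel = (-8, 2),  |v_rel|² = 68;  v_rel·d = (-8)·(-23) + (2)·(0) = 184
68·t² − 368·t + 429 = 0  ⇒  m = 184² − 68·429 = 4684
m = 4684 > 0,  v_rel·d = 184 > 0  ⇒  inside

inside=yes margin=4684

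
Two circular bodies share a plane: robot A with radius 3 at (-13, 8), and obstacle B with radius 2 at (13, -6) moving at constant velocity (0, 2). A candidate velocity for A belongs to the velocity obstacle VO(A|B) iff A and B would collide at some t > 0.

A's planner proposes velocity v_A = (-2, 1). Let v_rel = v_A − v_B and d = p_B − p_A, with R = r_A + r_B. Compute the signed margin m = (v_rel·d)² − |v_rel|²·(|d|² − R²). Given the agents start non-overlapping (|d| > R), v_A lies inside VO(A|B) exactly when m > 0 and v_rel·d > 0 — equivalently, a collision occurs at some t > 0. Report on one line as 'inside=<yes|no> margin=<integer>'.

d = (26, -14),  |d|² = 872;  R = 3+2 = 5,  c = 872−5² = 847
v_rel = (-2, -1),  |v_rel|² = 5;  v_rel·d = (-2)·(26) + (-1)·(-14) = -38
5·t² + 76·t + 847 = 0  ⇒  m = (-38)² − 5·847 = -2791
m = -2791 < 0,  v_rel·d = -38 < 0  ⇒  outside

inside=no margin=-2791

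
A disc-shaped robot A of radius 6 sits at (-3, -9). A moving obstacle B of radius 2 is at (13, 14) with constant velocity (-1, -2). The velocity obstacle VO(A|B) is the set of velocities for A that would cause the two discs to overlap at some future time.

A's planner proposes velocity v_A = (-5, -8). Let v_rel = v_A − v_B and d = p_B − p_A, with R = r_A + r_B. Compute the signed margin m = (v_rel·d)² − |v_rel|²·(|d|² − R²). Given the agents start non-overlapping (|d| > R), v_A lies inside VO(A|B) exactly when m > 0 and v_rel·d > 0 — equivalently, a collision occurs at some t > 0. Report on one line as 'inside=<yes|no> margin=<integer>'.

d = (16, 23),  |d|² = 785;  R = 6+2 = 8,  c = 785−8² = 721
v_rel = (-4, -6),  |v_rel|² = 52;  v_rel·d = (-4)·(16) + (-6)·(23) = -202
52·t² + 404·t + 721 = 0  ⇒  m = (-202)² − 52·721 = 3312
m = 3312 > 0,  v_rel·d = -202 < 0  ⇒  outside

inside=no margin=3312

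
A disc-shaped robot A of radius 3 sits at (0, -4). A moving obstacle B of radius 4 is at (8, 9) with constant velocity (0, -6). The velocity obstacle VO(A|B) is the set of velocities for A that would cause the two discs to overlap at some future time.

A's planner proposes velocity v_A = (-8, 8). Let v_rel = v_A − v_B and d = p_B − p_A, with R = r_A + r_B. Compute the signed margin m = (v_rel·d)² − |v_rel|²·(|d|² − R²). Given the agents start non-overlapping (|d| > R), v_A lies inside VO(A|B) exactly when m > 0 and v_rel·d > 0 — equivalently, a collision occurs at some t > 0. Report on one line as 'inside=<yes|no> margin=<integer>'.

d = (8, 13),  |d|² = 233;  R = 3+4 = 7,  c = 233−7² = 184
v_rel = (-8, 14),  |v_rel|² = 260;  v_rel·d = (-8)·(8) + (14)·(13) = 118
260·t² − 236·t + 184 = 0  ⇒  m = 118² − 260·184 = -33916
m = -33916 < 0,  v_rel·d = 118 > 0  ⇒  outside

inside=no margin=-33916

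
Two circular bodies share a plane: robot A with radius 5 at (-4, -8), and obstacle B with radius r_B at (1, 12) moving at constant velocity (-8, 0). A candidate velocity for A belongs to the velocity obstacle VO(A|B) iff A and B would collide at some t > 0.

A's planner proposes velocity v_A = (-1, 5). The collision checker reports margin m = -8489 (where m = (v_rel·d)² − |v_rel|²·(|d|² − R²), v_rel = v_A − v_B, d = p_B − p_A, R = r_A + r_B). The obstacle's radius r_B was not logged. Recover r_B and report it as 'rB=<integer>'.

m = -8489
d = (5, 20);  v_rel = (7, 5),  |v_rel|² = 74
v_rel×d = (7)·(20) − (5)·(5) = 115
since m = R²·74 − 115²:  R² = (13225 + -8489) / 74 = 64
R = √64 = 8  ⇒  r_B = 8 − 5 = 3

rB=3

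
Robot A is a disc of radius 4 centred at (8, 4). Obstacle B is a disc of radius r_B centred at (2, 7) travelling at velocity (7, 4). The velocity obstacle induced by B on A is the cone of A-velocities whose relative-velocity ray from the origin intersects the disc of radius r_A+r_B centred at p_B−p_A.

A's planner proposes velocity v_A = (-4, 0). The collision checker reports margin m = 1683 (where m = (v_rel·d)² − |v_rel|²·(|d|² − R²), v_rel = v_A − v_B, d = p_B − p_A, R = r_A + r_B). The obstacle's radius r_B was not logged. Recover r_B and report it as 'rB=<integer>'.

m = 1683
d = (-6, 3);  v_rel = (-11, -4),  |v_rel|² = 137
v_rel×d = (-11)·(3) − (-4)·(-6) = -57
since m = R²·137 − (-57)²:  R² = (3249 + 1683) / 137 = 36
R = √36 = 6  ⇒  r_B = 6 − 4 = 2

rB=2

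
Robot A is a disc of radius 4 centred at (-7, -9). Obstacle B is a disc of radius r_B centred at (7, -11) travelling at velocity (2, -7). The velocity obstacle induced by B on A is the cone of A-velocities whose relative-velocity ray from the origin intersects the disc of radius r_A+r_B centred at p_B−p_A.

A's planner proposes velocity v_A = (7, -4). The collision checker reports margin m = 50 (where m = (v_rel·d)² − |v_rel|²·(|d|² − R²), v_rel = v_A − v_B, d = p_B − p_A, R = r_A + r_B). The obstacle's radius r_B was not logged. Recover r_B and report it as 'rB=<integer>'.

m = 50
d = (14, -2);  v_rel = (5, 3),  |v_rel|² = 34
v_rel×d = (5)·(-2) − (3)·(14) = -52
since m = R²·34 − (-52)²:  R² = (2704 + 50) / 34 = 81
R = √81 = 9  ⇒  r_B = 9 − 4 = 5

rB=5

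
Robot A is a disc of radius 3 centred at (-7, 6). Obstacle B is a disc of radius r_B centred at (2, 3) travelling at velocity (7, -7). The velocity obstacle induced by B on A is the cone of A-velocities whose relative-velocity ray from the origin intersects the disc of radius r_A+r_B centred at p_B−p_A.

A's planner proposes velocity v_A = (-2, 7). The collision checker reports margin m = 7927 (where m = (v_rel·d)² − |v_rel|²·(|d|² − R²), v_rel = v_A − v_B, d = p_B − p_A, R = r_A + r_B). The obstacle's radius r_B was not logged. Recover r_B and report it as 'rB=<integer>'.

m = 7927
d = (9, -3);  v_rel = (-9, 14),  |v_rel|² = 277
v_rel×d = (-9)·(-3) − (14)·(9) = -99
since m = R²·277 − (-99)²:  R² = (9801 + 7927) / 277 = 64
R = √64 = 8  ⇒  r_B = 8 − 3 = 5

rB=5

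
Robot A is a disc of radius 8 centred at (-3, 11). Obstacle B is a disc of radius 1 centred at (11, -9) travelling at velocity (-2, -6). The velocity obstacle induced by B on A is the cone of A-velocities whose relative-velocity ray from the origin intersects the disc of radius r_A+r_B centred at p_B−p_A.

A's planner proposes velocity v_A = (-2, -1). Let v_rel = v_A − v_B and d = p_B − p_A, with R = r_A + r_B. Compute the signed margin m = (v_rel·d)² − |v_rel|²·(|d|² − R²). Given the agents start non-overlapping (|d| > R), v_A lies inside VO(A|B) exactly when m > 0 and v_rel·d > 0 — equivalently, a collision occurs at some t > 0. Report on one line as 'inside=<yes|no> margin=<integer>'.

d = (14, -20),  |d|² = 596;  R = 8+1 = 9,  c = 596−9² = 515
v_rel = (0, 5),  |v_rel|² = 25;  v_rel·d = (0)·(14) + (5)·(-20) = -100
25·t² + 200·t + 515 = 0  ⇒  m = (-100)² − 25·515 = -2875
m = -2875 < 0,  v_rel·d = -100 < 0  ⇒  outside

inside=no margin=-2875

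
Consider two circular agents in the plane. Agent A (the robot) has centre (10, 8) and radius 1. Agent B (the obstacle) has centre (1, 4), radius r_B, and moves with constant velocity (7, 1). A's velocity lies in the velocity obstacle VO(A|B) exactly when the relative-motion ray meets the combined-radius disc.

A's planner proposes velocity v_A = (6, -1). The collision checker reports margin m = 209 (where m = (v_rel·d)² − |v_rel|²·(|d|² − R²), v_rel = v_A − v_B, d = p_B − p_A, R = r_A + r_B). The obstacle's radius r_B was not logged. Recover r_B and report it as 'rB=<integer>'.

m = 209
d = (-9, -4);  v_rel = (-1, -2),  |v_rel|² = 5
v_rel×d = (-1)·(-4) − (-2)·(-9) = -14
since m = R²·5 − (-14)²:  R² = (196 + 209) / 5 = 81
R = √81 = 9  ⇒  r_B = 9 − 1 = 8

rB=8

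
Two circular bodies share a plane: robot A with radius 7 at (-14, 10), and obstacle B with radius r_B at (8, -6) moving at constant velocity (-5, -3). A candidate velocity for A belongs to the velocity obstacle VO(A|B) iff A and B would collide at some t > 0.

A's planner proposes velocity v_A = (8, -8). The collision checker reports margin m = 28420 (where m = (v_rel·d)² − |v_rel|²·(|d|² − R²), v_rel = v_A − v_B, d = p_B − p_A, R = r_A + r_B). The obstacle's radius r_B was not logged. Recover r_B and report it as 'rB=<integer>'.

m = 28420
d = (22, -16);  v_rel = (13, -5),  |v_rel|² = 194
v_rel×d = (13)·(-16) − (-5)·(22) = -98
since m = R²·194 − (-98)²:  R² = (9604 + 28420) / 194 = 196
R = √196 = 14  ⇒  r_B = 14 − 7 = 7

rB=7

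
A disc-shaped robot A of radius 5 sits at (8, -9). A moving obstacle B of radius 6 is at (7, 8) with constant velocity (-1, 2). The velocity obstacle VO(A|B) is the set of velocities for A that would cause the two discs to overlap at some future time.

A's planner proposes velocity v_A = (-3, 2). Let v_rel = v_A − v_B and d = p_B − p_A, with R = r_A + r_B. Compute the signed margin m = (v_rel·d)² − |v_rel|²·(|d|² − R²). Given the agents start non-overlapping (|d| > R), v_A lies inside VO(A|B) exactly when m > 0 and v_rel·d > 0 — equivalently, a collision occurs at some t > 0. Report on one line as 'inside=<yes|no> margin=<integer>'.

d = (-1, 17),  |d|² = 290;  R = 5+6 = 11,  c = 290−11² = 169
v_rel = (-2, 0),  |v_rel|² = 4;  v_rel·d = (-2)·(-1) + (0)·(17) = 2
4·t² − 4·t + 169 = 0  ⇒  m = 2² − 4·169 = -672
m = -672 < 0,  v_rel·d = 2 > 0  ⇒  outside

inside=no margin=-672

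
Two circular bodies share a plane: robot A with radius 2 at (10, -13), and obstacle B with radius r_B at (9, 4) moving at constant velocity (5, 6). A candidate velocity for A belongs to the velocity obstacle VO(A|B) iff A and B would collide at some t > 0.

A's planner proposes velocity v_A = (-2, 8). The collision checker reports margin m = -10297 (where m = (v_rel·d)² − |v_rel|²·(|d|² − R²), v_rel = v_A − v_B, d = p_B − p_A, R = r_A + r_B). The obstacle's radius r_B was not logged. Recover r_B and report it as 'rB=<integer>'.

m = -10297
d = (-1, 17);  v_rel = (-7, 2),  |v_rel|² = 53
v_rel×d = (-7)·(17) − (2)·(-1) = -117
since m = R²·53 − (-117)²:  R² = (13689 + -10297) / 53 = 64
R = √64 = 8  ⇒  r_B = 8 − 2 = 6

rB=6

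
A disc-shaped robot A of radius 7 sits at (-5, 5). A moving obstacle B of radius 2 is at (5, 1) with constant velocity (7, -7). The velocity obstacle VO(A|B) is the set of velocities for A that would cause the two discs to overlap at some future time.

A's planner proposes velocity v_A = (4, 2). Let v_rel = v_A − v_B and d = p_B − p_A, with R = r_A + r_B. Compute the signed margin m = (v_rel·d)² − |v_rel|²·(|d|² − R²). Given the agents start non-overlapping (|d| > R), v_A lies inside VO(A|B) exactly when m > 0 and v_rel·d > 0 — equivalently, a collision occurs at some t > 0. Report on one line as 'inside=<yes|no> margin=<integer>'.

d = (10, -4),  |d|² = 116;  R = 7+2 = 9,  c = 116−9² = 35
v_rel = (-3, 9),  |v_rel|² = 90;  v_rel·d = (-3)·(10) + (9)·(-4) = -66
90·t² + 132·t + 35 = 0  ⇒  m = (-66)² − 90·35 = 1206
m = 1206 > 0,  v_rel·d = -66 < 0  ⇒  outside

inside=no margin=1206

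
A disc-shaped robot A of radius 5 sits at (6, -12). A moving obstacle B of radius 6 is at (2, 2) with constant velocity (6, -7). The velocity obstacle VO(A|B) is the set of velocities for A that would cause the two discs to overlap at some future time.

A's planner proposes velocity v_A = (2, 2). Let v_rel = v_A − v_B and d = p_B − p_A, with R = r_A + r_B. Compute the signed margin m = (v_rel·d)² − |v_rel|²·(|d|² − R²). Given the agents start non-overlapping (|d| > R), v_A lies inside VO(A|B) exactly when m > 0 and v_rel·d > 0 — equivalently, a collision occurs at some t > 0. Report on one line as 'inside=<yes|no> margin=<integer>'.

d = (-4, 14),  |d|² = 212;  R = 5+6 = 11,  c = 212−11² = 91
v_rel = (-4, 9),  |v_rel|² = 97;  v_rel·d = (-4)·(-4) + (9)·(14) = 142
97·t² − 284·t + 91 = 0  ⇒  m = 142² − 97·91 = 11337
m = 11337 > 0,  v_rel·d = 142 > 0  ⇒  inside

inside=yes margin=11337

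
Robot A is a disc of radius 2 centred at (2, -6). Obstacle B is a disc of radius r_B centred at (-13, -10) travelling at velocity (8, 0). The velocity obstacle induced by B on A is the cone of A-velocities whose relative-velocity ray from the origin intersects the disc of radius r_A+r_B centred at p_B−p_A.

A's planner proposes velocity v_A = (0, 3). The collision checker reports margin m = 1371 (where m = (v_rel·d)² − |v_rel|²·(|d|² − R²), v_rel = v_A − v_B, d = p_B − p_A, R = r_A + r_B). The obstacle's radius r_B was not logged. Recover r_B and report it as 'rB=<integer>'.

m = 1371
d = (-15, -4);  v_rel = (-8, 3),  |v_rel|² = 73
v_rel×d = (-8)·(-4) − (3)·(-15) = 77
since m = R²·73 − 77²:  R² = (5929 + 1371) / 73 = 100
R = √100 = 10  ⇒  r_B = 10 − 2 = 8

rB=8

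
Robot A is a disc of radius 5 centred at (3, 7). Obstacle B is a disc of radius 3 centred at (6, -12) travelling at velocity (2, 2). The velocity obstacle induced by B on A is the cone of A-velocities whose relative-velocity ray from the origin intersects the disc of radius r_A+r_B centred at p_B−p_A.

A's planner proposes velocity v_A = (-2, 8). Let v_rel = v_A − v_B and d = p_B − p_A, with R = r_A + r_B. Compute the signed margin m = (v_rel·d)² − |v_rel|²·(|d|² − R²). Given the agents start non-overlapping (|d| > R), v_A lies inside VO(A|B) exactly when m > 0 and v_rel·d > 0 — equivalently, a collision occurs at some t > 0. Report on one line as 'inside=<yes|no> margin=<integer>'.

d = (3, -19),  |d|² = 370;  R = 5+3 = 8,  c = 370−8² = 306
v_rel = (-4, 6),  |v_rel|² = 52;  v_rel·d = (-4)·(3) + (6)·(-19) = -126
52·t² + 252·t + 306 = 0  ⇒  m = (-126)² − 52·306 = -36
m = -36 < 0,  v_rel·d = -126 < 0  ⇒  outside

inside=no margin=-36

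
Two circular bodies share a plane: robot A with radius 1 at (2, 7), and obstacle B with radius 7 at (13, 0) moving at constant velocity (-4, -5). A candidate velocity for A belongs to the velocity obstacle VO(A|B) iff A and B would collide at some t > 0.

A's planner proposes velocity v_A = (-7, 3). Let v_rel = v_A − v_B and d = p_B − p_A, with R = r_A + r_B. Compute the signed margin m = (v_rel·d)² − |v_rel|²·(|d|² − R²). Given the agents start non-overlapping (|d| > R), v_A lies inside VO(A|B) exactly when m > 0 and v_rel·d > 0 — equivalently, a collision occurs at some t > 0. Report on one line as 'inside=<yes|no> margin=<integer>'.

d = (11, -7),  |d|² = 170;  R = 1+7 = 8,  c = 170−8² = 106
v_rel = (-3, 8),  |v_rel|² = 73;  v_rel·d = (-3)·(11) + (8)·(-7) = -89
73·t² + 178·t + 106 = 0  ⇒  m = (-89)² − 73·106 = 183
m = 183 > 0,  v_rel·d = -89 < 0  ⇒  outside

inside=no margin=183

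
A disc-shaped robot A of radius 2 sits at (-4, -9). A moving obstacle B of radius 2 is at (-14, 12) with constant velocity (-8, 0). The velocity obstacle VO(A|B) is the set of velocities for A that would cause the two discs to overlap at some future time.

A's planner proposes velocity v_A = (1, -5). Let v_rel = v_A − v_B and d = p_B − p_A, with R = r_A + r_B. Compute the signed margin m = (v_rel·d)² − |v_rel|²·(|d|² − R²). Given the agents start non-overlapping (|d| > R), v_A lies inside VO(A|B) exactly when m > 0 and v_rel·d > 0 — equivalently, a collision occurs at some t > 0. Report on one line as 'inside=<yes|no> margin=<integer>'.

d = (-10, 21),  |d|² = 541;  R = 2+2 = 4,  c = 541−4² = 525
v_rel = (9, -5),  |v_rel|² = 106;  v_rel·d = (9)·(-10) + (-5)·(21) = -195
106·t² + 390·t + 525 = 0  ⇒  m = (-195)² − 106·525 = -17625
m = -17625 < 0,  v_rel·d = -195 < 0  ⇒  outside

inside=no margin=-17625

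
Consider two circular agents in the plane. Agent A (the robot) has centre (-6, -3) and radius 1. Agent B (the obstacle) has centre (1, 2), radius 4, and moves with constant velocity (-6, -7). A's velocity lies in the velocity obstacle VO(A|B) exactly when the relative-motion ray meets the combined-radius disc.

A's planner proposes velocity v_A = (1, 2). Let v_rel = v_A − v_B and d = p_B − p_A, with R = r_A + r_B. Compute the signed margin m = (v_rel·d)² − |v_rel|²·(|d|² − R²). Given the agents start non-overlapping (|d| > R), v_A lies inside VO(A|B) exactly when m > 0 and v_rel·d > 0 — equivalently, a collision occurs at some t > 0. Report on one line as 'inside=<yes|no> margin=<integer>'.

d = (7, 5),  |d|² = 74;  R = 1+4 = 5,  c = 74−5² = 49
v_rel = (7, 9),  |v_rel|² = 130;  v_rel·d = (7)·(7) + (9)·(5) = 94
130·t² − 188·t + 49 = 0  ⇒  m = 94² − 130·49 = 2466
m = 2466 > 0,  v_rel·d = 94 > 0  ⇒  inside

inside=yes margin=2466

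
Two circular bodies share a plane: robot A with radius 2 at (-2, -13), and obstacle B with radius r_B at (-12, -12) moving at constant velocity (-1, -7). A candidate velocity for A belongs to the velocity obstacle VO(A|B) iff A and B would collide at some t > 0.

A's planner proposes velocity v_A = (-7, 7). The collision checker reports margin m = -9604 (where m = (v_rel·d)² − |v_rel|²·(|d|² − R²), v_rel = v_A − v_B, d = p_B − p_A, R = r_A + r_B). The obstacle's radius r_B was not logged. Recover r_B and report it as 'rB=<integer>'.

m = -9604
d = (-10, 1);  v_rel = (-6, 14),  |v_rel|² = 232
v_rel×d = (-6)·(1) − (14)·(-10) = 134
since m = R²·232 − 134²:  R² = (17956 + -9604) / 232 = 36
R = √36 = 6  ⇒  r_B = 6 − 2 = 4

rB=4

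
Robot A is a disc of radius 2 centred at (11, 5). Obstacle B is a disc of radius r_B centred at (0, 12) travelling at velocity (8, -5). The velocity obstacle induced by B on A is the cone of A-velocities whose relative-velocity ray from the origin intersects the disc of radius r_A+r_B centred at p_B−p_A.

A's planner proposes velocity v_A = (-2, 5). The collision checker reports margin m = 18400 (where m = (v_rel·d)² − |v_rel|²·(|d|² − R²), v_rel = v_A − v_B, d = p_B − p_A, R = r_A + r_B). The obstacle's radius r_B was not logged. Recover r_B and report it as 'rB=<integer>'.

m = 18400
d = (-11, 7);  v_rel = (-10, 10),  |v_rel|² = 200
v_rel×d = (-10)·(7) − (10)·(-11) = 40
since m = R²·200 − 40²:  R² = (1600 + 18400) / 200 = 100
R = √100 = 10  ⇒  r_B = 10 − 2 = 8

rB=8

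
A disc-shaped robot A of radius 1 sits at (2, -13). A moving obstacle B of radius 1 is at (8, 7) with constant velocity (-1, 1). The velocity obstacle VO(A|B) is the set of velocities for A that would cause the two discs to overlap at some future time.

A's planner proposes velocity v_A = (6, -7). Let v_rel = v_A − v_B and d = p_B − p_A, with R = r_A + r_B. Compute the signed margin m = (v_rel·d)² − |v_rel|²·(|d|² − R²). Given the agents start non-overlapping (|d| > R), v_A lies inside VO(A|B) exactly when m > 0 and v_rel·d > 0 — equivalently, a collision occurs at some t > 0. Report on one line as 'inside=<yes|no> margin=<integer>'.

d = (6, 20),  |d|² = 436;  R = 1+1 = 2,  c = 436−2² = 432
v_rel = (7, -8),  |v_rel|² = 113;  v_rel·d = (7)·(6) + (-8)·(20) = -118
113·t² + 236·t + 432 = 0  ⇒  m = (-118)² − 113·432 = -34892
m = -34892 < 0,  v_rel·d = -118 < 0  ⇒  outside

inside=no margin=-34892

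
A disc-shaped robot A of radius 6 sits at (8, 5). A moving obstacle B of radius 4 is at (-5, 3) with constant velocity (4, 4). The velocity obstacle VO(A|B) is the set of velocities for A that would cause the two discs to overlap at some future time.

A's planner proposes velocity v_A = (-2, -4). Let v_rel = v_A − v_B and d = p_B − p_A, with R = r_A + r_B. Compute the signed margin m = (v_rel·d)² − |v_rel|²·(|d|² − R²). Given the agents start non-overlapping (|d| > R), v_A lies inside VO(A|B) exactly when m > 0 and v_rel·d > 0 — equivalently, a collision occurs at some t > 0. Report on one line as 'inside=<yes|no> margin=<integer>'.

d = (-13, -2),  |d|² = 173;  R = 6+4 = 10,  c = 173−10² = 73
v_rel = (-6, -8),  |v_rel|² = 100;  v_rel·d = (-6)·(-13) + (-8)·(-2) = 94
100·t² − 188·t + 73 = 0  ⇒  m = 94² − 100·73 = 1536
m = 1536 > 0,  v_rel·d = 94 > 0  ⇒  inside

inside=yes margin=1536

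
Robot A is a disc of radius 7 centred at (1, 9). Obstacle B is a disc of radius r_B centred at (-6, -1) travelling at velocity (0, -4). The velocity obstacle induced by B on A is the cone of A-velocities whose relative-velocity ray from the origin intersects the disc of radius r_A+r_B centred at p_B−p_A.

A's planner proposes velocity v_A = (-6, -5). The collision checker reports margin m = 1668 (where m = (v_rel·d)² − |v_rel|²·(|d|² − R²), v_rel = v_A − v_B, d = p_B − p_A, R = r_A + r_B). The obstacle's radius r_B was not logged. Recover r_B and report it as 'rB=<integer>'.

m = 1668
d = (-7, -10);  v_rel = (-6, -1),  |v_rel|² = 37
v_rel×d = (-6)·(-10) − (-1)·(-7) = 53
since m = R²·37 − 53²:  R² = (2809 + 1668) / 37 = 121
R = √121 = 11  ⇒  r_B = 11 − 7 = 4

rB=4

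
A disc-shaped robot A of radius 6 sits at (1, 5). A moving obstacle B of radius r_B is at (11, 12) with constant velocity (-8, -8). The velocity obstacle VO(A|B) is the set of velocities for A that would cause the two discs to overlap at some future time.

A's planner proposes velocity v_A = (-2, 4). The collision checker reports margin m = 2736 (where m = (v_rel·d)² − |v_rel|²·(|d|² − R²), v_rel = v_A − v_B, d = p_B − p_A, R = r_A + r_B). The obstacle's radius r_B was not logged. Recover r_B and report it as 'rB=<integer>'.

m = 2736
d = (10, 7);  v_rel = (6, 12),  |v_rel|² = 180
v_rel×d = (6)·(7) − (12)·(10) = -78
since m = R²·180 − (-78)²:  R² = (6084 + 2736) / 180 = 49
R = √49 = 7  ⇒  r_B = 7 − 6 = 1

rB=1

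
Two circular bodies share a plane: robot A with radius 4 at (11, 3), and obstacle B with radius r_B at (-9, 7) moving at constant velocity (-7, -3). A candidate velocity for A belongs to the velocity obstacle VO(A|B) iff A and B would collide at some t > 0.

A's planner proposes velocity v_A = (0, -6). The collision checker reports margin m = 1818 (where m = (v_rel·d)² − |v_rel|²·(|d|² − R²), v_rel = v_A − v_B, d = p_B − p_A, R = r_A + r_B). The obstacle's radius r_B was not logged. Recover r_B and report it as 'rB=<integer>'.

m = 1818
d = (-20, 4);  v_rel = (7, -3),  |v_rel|² = 58
v_rel×d = (7)·(4) − (-3)·(-20) = -32
since m = R²·58 − (-32)²:  R² = (1024 + 1818) / 58 = 49
R = √49 = 7  ⇒  r_B = 7 − 4 = 3

rB=3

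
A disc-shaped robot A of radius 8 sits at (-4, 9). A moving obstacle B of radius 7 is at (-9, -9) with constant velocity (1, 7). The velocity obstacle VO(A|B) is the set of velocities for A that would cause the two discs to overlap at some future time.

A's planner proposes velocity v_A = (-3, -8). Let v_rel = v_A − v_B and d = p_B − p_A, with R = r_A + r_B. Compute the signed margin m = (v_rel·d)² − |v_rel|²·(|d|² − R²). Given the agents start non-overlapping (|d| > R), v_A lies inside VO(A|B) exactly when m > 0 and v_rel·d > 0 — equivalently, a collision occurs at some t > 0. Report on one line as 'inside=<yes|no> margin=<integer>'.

d = (-5, -18),  |d|² = 349;  R = 8+7 = 15,  c = 349−15² = 124
v_rel = (-4, -15),  |v_rel|² = 241;  v_rel·d = (-4)·(-5) + (-15)·(-18) = 290
241·t² − 580·t + 124 = 0  ⇒  m = 290² − 241·124 = 54216
m = 54216 > 0,  v_rel·d = 290 > 0  ⇒  inside

inside=yes margin=54216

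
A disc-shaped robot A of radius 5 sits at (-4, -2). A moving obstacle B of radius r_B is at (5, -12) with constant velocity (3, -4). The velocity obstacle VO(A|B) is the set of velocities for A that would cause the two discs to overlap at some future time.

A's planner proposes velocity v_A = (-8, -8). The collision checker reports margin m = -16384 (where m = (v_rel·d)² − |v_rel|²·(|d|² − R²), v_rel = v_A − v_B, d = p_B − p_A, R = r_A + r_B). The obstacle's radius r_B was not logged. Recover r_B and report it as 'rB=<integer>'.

m = -16384
d = (9, -10);  v_rel = (-11, -4),  |v_rel|² = 137
v_rel×d = (-11)·(-10) − (-4)·(9) = 146
since m = R²·137 − 146²:  R² = (21316 + -16384) / 137 = 36
R = √36 = 6  ⇒  r_B = 6 − 5 = 1

rB=1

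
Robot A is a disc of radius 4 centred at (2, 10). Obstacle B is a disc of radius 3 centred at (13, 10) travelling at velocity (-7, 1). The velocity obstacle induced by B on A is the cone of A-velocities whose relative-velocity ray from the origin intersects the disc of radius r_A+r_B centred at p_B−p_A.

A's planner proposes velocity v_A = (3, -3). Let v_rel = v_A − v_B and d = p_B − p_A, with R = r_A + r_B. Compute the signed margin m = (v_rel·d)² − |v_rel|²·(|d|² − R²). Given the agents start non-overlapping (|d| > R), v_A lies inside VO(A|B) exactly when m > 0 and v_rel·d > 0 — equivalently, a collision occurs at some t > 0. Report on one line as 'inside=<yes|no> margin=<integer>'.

d = (11, 0),  |d|² = 121;  R = 4+3 = 7,  c = 121−7² = 72
v_rel = (10, -4),  |v_rel|² = 116;  v_rel·d = (10)·(11) + (-4)·(0) = 110
116·t² − 220·t + 72 = 0  ⇒  m = 110² − 116·72 = 3748
m = 3748 > 0,  v_rel·d = 110 > 0  ⇒  inside

inside=yes margin=3748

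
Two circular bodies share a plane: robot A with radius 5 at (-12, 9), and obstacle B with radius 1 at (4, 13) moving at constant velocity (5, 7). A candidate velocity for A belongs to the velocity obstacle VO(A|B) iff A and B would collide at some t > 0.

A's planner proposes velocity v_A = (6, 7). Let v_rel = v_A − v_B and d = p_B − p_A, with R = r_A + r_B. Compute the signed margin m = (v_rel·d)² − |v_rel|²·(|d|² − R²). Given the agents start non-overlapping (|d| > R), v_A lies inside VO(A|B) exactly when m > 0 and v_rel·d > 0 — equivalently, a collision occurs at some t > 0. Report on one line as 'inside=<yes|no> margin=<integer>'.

d = (16, 4),  |d|² = 272;  R = 5+1 = 6,  c = 272−6² = 236
v_rel = (1, 0),  |v_rel|² = 1;  v_rel·d = (1)·(16) + (0)·(4) = 16
1·t² − 32·t + 236 = 0  ⇒  m = 16² − 1·236 = 20
m = 20 > 0,  v_rel·d = 16 > 0  ⇒  inside

inside=yes margin=20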